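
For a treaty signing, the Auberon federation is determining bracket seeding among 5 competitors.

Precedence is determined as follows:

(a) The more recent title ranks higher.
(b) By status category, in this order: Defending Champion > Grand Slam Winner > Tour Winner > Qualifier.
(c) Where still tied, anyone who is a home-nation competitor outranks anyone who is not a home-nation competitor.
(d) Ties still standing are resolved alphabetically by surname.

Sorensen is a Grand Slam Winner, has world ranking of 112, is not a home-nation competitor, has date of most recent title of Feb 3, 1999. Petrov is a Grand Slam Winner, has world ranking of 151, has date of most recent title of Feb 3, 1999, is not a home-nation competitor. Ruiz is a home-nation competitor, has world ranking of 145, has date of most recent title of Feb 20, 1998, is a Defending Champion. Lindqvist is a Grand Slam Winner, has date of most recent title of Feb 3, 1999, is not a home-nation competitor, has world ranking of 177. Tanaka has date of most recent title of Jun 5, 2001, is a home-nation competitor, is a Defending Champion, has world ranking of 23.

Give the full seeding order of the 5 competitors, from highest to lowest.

Tanaka, Lindqvist, Petrov, Sorensen, Ruiz

By date of most recent title (later first): Tanaka (Jun 5, 2001); then Lindqvist, Petrov and Sorensen (each Feb 3, 1999); then Ruiz (Feb 20, 1998).
Lindqvist, Petrov and Sorensen are each Grand Slam Winner, so the next rule applies.
Lindqvist, Petrov and Sorensen are each not a home-nation competitor, so the next rule applies.
Among Lindqvist, Petrov and Sorensen, alphabetically by surname: Lindqvist before Petrov before Sorensen.
Full order: Tanaka, Lindqvist, Petrov, Sorensen, Ruiz.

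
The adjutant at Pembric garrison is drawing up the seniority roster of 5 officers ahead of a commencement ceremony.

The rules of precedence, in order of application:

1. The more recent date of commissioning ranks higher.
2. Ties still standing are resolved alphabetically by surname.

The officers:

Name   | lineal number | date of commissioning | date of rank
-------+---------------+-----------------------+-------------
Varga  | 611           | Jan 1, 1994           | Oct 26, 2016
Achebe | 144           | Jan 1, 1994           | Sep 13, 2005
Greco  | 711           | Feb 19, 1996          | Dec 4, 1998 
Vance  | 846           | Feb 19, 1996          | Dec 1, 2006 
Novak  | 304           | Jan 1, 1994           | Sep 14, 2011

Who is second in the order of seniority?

Vance

By date of commissioning (later first): Greco and Vance (both Feb 19, 1996); then Achebe, Novak and Varga (each Jan 1, 1994).
Among Greco and Vance, alphabetically by surname: Greco before Vance.
Among Achebe, Novak and Varga, alphabetically by surname: Achebe before Novak before Varga.
Order: Greco, Vance, Achebe, Novak, Varga.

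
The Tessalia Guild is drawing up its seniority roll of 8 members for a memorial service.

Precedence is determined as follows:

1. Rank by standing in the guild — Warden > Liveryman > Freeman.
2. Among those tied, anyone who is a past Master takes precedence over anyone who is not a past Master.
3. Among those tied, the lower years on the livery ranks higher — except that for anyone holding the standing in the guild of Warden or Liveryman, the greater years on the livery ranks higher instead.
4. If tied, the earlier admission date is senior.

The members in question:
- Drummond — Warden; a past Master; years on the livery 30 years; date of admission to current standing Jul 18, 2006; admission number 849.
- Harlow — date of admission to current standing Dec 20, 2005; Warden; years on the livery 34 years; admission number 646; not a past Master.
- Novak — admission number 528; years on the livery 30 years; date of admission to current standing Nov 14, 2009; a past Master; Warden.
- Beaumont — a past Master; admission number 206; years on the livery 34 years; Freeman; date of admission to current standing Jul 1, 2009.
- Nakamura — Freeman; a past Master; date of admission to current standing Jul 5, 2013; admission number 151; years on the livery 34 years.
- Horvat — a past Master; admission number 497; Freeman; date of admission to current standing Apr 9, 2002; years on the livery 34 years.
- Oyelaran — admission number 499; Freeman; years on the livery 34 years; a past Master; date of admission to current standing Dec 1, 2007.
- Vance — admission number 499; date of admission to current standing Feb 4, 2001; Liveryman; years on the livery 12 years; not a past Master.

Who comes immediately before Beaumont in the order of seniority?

Oyelaran

By standing in the guild: Drummond, Novak and Harlow (Warden); then Vance (Liveryman); then Horvat, Oyelaran, Beaumont and Nakamura (Freeman).
Among Drummond, Novak and Harlow, a past Master before not a past Master: Drummond and Novak (a past Master) before Harlow (not a past Master).
Drummond and Novak both have years on the livery 30 years, so the next rule applies.
Among Drummond and Novak, by date of admission to current standing (earlier first): Drummond (Jul 18, 2006) before Novak (Nov 14, 2009).
Horvat, Oyelaran, Beaumont and Nakamura are each a past Master, so the next rule applies.
Horvat, Oyelaran, Beaumont and Nakamura all have years on the livery 34 years, so the next rule applies.
Among Horvat, Oyelaran, Beaumont and Nakamura, by date of admission to current standing (earlier first): Horvat (Apr 9, 2002) before Oyelaran (Dec 1, 2007) before Beaumont (Jul 1, 2009) before Nakamura (Jul 5, 2013).
Order: Drummond, Novak, Harlow, Vance, Horvat, Oyelaran, Beaumont, Nakamura.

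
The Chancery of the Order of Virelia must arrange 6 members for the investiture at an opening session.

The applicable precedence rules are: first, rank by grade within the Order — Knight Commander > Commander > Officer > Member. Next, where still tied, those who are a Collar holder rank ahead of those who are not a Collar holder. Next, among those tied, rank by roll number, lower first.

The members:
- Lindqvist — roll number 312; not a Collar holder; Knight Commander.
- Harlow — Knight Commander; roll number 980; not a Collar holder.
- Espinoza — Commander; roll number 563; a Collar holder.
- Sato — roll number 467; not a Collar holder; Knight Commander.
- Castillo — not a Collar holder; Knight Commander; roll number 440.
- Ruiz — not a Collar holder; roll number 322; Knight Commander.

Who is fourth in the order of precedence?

Sato

By grade within the Order: Lindqvist, Ruiz, Castillo, Sato and Harlow (Knight Commander); then Espinoza (Commander).
Lindqvist, Ruiz, Castillo, Sato and Harlow are each not a Collar holder, so the next rule applies.
Among Lindqvist, Ruiz, Castillo, Sato and Harlow, by roll number (lower first): Lindqvist (312) before Ruiz (322) before Castillo (440) before Sato (467) before Harlow (980).
Order: Lindqvist, Ruiz, Castillo, Sato, Harlow, Espinoza.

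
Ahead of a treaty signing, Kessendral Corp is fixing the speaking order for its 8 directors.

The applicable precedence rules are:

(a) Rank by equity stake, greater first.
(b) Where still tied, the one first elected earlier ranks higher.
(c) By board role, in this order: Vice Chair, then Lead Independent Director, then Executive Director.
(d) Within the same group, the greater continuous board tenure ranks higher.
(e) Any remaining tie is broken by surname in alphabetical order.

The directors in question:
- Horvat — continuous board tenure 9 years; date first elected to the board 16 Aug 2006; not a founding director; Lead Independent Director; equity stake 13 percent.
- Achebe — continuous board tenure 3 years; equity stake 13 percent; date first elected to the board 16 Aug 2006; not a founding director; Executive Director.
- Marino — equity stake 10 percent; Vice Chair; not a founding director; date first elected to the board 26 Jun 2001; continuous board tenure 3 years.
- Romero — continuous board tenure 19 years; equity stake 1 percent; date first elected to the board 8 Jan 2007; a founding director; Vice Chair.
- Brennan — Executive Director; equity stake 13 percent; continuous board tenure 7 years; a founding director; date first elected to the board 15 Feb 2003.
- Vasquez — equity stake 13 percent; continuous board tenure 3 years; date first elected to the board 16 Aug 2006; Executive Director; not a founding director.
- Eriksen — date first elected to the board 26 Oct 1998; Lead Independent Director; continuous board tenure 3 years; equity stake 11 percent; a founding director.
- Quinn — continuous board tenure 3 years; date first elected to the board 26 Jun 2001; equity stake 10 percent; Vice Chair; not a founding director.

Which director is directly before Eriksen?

Vasquez

By equity stake (higher first): Brennan, Horvat, Achebe and Vasquez (each 13 percent); then Eriksen (11 percent); then Marino and Quinn (both 10 percent); then Romero (1 percent).
Among Brennan, Horvat, Achebe and Vasquez, by date first elected to the board (earlier first): Brennan (15 Feb 2003) before Horvat, Achebe and Vasquez (16 Aug 2006).
Among Horvat, Achebe and Vasquez, by board role: Horvat (Lead Independent Director) before Achebe and Vasquez (Executive Director).
Achebe and Vasquez both have continuous board tenure 3 years, so the next rule applies.
Among Achebe and Vasquez, alphabetically by surname: Achebe before Vasquez.
Marino and Quinn both have date first elected to the board 26 Jun 2001, so the next rule applies.
Marino and Quinn are each Vice Chair, so the next rule applies.
Marino and Quinn both have continuous board tenure 3 years, so the next rule applies.
Among Marino and Quinn, alphabetically by surname: Marino before Quinn.
Order: Brennan, Horvat, Achebe, Vasquez, Eriksen, Marino, Quinn, Romero.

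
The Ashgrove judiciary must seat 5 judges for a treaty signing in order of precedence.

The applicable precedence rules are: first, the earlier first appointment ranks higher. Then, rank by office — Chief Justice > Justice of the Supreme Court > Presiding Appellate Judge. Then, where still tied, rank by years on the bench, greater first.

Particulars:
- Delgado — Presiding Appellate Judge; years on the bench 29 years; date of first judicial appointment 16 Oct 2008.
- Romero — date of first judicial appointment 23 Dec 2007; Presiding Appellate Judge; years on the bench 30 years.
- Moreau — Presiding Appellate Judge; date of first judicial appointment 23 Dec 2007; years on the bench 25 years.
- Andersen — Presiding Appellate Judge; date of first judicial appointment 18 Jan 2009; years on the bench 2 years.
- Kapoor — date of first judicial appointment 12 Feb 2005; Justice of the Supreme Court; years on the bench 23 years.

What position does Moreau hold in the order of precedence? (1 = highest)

By date of first judicial appointment (earlier first): Kapoor (12 Feb 2005); then Romero and Moreau (both 23 Dec 2007); then Delgado (16 Oct 2008); then Andersen (18 Jan 2009).
Romero and Moreau are each Presiding Appellate Judge, so the next rule applies.
Among Romero and Moreau, by years on the bench (higher first): Romero (30 years) before Moreau (25 years).
Order: Kapoor, Romero, Moreau, Delgado, Andersen. So position 3.

3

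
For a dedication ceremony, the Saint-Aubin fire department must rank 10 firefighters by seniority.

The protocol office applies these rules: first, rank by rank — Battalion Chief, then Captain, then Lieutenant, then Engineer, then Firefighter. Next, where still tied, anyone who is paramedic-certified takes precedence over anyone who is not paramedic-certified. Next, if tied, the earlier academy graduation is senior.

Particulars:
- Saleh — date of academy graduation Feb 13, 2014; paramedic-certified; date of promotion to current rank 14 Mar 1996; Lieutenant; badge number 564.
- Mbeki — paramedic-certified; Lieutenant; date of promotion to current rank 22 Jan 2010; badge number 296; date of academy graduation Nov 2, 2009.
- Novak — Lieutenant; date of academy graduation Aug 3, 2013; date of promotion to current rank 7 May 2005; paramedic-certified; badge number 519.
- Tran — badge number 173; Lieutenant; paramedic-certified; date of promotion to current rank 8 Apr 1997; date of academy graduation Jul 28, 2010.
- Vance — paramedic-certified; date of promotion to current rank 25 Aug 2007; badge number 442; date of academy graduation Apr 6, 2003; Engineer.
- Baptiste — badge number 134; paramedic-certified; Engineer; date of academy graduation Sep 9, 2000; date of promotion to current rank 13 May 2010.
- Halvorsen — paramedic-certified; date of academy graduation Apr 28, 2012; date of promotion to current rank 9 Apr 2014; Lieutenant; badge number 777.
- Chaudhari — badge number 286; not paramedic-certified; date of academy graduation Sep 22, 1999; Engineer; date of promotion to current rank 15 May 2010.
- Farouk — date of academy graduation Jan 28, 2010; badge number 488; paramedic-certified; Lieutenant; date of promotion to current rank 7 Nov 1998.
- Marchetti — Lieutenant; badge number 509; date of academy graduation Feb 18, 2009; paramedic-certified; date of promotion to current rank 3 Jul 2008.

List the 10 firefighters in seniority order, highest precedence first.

By rank: Marchetti, Mbeki, Farouk, Tran, Halvorsen, Novak and Saleh (Lieutenant); then Baptiste, Vance and Chaudhari (Engineer).
Marchetti, Mbeki, Farouk, Tran, Halvorsen, Novak and Saleh are each paramedic-certified, so the next rule applies.
Among Marchetti, Mbeki, Farouk, Tran, Halvorsen, Novak and Saleh, by date of academy graduation (earlier first): Marchetti (Feb 18, 2009) before Mbeki (Nov 2, 2009) before Farouk (Jan 28, 2010) before Tran (Jul 28, 2010) before Halvorsen (Apr 28, 2012) before Novak (Aug 3, 2013) before Saleh (Feb 13, 2014).
Among Baptiste, Vance and Chaudhari, paramedic-certified before not paramedic-certified: Baptiste and Vance (paramedic-certified) before Chaudhari (not paramedic-certified).
Among Baptiste and Vance, by date of academy graduation (earlier first): Baptiste (Sep 9, 2000) before Vance (Apr 6, 2003).
Full order: Marchetti, Mbeki, Farouk, Tran, Halvorsen, Novak, Saleh, Baptiste, Vance, Chaudhari.

Marchetti, Mbeki, Farouk, Tran, Halvorsen, Novak, Saleh, Baptiste, Vance, Chaudhari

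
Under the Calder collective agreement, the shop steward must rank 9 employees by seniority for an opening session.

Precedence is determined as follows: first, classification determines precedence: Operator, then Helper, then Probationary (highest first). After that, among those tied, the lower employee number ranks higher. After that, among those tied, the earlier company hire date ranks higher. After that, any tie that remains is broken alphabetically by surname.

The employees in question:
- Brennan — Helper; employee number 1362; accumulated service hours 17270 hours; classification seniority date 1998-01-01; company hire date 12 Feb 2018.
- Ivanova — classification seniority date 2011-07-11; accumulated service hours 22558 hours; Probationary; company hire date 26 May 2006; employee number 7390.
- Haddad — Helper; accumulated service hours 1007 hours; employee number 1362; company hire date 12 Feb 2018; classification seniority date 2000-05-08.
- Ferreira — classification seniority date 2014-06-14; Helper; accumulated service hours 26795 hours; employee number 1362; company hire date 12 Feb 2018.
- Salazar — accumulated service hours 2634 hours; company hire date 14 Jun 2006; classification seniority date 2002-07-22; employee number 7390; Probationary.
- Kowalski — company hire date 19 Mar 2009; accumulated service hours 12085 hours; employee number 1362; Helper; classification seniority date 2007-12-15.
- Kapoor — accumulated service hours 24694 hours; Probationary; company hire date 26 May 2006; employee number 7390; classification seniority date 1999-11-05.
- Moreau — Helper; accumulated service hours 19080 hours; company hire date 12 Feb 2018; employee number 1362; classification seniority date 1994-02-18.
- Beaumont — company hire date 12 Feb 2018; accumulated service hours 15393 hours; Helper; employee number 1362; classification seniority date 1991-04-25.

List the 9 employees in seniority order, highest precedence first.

Kowalski, Beaumont, Brennan, Ferreira, Haddad, Moreau, Ivanova, Kapoor, Salazar

By classification: Kowalski, Beaumont, Brennan, Ferreira, Haddad and Moreau (Helper); then Ivanova, Kapoor and Salazar (Probationary).
Kowalski, Beaumont, Brennan, Ferreira, Haddad and Moreau all have employee number 1362, so the next rule applies.
Among Kowalski, Beaumont, Brennan, Ferreira, Haddad and Moreau, by company hire date (earlier first): Kowalski (19 Mar 2009) before Beaumont, Brennan, Ferreira, Haddad and Moreau (12 Feb 2018).
Among Beaumont, Brennan, Ferreira, Haddad and Moreau, alphabetically by surname: Beaumont before Brennan before Ferreira before Haddad before Moreau.
Ivanova, Kapoor and Salazar all have employee number 7390, so the next rule applies.
Among Ivanova, Kapoor and Salazar, by company hire date (earlier first): Ivanova and Kapoor (26 May 2006) before Salazar (14 Jun 2006).
Among Ivanova and Kapoor, alphabetically by surname: Ivanova before Kapoor.
Full order: Kowalski, Beaumont, Brennan, Ferreira, Haddad, Moreau, Ivanova, Kapoor, Salazar.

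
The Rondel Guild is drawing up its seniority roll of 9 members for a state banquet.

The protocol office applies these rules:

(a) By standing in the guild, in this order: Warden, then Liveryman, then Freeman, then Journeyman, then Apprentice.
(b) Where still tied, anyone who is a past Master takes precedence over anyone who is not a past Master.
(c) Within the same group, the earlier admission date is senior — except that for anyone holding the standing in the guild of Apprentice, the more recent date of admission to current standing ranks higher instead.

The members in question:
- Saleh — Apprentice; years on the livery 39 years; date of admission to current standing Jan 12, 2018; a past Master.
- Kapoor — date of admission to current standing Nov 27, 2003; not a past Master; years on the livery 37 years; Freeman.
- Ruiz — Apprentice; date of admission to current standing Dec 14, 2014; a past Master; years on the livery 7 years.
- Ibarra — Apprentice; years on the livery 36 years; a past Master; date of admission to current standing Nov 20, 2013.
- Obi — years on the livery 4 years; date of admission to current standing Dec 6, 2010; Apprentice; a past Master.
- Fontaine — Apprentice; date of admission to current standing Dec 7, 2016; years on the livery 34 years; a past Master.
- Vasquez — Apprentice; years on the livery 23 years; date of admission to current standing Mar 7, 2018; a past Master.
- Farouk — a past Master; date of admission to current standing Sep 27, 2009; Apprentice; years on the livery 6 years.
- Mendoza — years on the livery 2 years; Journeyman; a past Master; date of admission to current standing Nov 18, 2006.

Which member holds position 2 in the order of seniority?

Mendoza

By standing in the guild: Kapoor (Freeman); then Mendoza (Journeyman); then Vasquez, Saleh, Fontaine, Ruiz, Ibarra, Obi and Farouk (Apprentice).
Vasquez, Saleh, Fontaine, Ruiz, Ibarra, Obi and Farouk are each a past Master, so the next rule applies.
Among Vasquez, Saleh, Fontaine, Ruiz, Ibarra, Obi and Farouk, by date of admission to current standing (later first) (reversed rule for this group): Vasquez (Mar 7, 2018) before Saleh (Jan 12, 2018) before Fontaine (Dec 7, 2016) before Ruiz (Dec 14, 2014) before Ibarra (Nov 20, 2013) before Obi (Dec 6, 2010) before Farouk (Sep 27, 2009).
Order: Kapoor, Mendoza, Vasquez, Saleh, Fontaine, Ruiz, Ibarra, Obi, Farouk.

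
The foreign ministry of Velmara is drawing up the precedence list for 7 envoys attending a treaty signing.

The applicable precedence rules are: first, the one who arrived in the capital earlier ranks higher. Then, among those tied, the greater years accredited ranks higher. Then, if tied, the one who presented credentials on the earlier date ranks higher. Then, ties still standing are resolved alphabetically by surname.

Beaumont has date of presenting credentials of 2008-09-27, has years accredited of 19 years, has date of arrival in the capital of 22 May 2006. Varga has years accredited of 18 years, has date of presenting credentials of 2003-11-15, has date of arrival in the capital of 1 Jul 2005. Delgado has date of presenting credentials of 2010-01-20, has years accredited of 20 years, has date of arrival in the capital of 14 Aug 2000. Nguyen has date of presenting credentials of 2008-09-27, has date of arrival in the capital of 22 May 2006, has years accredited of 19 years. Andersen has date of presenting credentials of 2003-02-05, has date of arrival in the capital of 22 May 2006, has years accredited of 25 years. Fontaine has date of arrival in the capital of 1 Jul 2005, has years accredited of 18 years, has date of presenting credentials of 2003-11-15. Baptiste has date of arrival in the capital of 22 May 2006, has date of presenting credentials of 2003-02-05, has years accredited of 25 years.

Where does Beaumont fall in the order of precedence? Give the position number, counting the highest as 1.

6

By date of arrival in the capital (earlier first): Delgado (14 Aug 2000); then Fontaine and Varga (both 1 Jul 2005); then Andersen, Baptiste, Beaumont and Nguyen (each 22 May 2006).
Fontaine and Varga both have years accredited 18 years, so the next rule applies.
Fontaine and Varga both have date of presenting credentials 2003-11-15, so the next rule applies.
Among Fontaine and Varga, alphabetically by surname: Fontaine before Varga.
Among Andersen, Baptiste, Beaumont and Nguyen, by years accredited (higher first): Andersen and Baptiste (25 years) before Beaumont and Nguyen (19 years).
Andersen and Baptiste both have date of presenting credentials 2003-02-05, so the next rule applies.
Among Andersen and Baptiste, alphabetically by surname: Andersen before Baptiste.
Beaumont and Nguyen both have date of presenting credentials 2008-09-27, so the next rule applies.
Among Beaumont and Nguyen, alphabetically by surname: Beaumont before Nguyen.
Order: Delgado, Fontaine, Varga, Andersen, Baptiste, Beaumont, Nguyen. So position 6.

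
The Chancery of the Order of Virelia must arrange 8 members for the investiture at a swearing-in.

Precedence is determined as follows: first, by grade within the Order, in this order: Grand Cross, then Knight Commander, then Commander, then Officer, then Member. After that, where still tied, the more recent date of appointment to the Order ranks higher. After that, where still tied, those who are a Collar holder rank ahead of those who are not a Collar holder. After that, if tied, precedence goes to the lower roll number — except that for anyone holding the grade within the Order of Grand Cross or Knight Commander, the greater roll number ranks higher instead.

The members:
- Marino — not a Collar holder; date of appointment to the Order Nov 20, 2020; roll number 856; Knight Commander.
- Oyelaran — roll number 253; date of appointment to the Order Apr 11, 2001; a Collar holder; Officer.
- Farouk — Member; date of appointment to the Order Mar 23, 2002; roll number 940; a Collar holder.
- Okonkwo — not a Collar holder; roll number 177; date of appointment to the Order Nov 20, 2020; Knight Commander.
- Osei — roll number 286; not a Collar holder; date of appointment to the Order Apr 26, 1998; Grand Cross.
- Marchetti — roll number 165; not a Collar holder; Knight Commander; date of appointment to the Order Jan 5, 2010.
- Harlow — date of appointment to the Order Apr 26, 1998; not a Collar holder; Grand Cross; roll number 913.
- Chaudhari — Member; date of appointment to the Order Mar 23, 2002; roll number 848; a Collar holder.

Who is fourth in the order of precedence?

By grade within the Order: Harlow and Osei (Grand Cross); then Marino, Okonkwo and Marchetti (Knight Commander); then Oyelaran (Officer); then Chaudhari and Farouk (Member).
Harlow and Osei both have date of appointment to the Order Apr 26, 1998, so the next rule applies.
Harlow and Osei are each not a Collar holder, so the next rule applies.
Among Harlow and Osei, by roll number (higher first) (reversed rule for this group): Harlow (913) before Osei (286).
Among Marino, Okonkwo and Marchetti, by date of appointment to the Order (later first): Marino and Okonkwo (Nov 20, 2020) before Marchetti (Jan 5, 2010).
Marino and Okonkwo are each not a Collar holder, so the next rule applies.
Among Marino and Okonkwo, by roll number (higher first) (reversed rule for this group): Marino (856) before Okonkwo (177).
Chaudhari and Farouk both have date of appointment to the Order Mar 23, 2002, so the next rule applies.
Chaudhari and Farouk are each a Collar holder, so the next rule applies.
Among Chaudhari and Farouk, by roll number (lower first): Chaudhari (848) before Farouk (940).
Order: Harlow, Osei, Marino, Okonkwo, Marchetti, Oyelaran, Chaudhari, Farouk.

Okonkwo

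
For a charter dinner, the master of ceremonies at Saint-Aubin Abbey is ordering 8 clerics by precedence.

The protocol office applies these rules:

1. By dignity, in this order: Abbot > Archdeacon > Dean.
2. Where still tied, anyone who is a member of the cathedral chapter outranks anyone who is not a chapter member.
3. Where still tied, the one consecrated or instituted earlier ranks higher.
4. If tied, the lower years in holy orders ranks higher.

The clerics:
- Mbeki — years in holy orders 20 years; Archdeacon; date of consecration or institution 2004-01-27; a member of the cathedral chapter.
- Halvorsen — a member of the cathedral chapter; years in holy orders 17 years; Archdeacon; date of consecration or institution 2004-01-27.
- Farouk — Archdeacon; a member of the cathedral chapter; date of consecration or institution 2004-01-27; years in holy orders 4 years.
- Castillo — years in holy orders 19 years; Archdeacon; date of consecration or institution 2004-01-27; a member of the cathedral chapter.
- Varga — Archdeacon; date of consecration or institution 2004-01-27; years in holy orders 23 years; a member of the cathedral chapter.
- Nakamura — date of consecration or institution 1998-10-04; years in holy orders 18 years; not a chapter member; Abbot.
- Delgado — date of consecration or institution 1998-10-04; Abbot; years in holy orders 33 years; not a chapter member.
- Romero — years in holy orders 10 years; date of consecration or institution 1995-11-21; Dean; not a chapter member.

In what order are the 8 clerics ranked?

Nakamura, Delgado, Farouk, Halvorsen, Castillo, Mbeki, Varga, Romero

By dignity: Nakamura and Delgado (Abbot); then Farouk, Halvorsen, Castillo, Mbeki and Varga (Archdeacon); then Romero (Dean).
Nakamura and Delgado are each not a chapter member, so the next rule applies.
Nakamura and Delgado both have date of consecration or institution 1998-10-04, so the next rule applies.
Among Nakamura and Delgado, by years in holy orders (lower first): Nakamura (18 years) before Delgado (33 years).
Farouk, Halvorsen, Castillo, Mbeki and Varga are each a member of the cathedral chapter, so the next rule applies.
Farouk, Halvorsen, Castillo, Mbeki and Varga all have date of consecration or institution 2004-01-27, so the next rule applies.
Among Farouk, Halvorsen, Castillo, Mbeki and Varga, by years in holy orders (lower first): Farouk (4 years) before Halvorsen (17 years) before Castillo (19 years) before Mbeki (20 years) before Varga (23 years).
Full order: Nakamura, Delgado, Farouk, Halvorsen, Castillo, Mbeki, Varga, Romero.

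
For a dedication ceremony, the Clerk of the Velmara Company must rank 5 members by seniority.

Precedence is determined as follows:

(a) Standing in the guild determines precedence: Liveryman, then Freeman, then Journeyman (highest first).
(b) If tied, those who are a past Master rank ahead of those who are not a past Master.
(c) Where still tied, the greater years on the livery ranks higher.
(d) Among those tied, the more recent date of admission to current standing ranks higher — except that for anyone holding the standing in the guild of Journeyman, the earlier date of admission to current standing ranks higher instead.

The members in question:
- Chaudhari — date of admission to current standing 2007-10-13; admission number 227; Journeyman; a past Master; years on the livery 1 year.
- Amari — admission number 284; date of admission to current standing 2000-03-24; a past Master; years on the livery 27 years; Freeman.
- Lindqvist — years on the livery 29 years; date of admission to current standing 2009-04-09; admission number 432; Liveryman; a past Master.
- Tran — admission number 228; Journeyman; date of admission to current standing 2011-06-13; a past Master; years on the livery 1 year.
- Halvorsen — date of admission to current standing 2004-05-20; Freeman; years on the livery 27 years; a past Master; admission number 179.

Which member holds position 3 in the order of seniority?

By standing in the guild: Lindqvist (Liveryman); then Halvorsen and Amari (Freeman); then Chaudhari and Tran (Journeyman).
Halvorsen and Amari are each a past Master, so the next rule applies.
Halvorsen and Amari both have years on the livery 27 years, so the next rule applies.
Among Halvorsen and Amari, by date of admission to current standing (later first): Halvorsen (2004-05-20) before Amari (2000-03-24).
Chaudhari and Tran are each a past Master, so the next rule applies.
Chaudhari and Tran both have years on the livery 1 year, so the next rule applies.
Among Chaudhari and Tran, by date of admission to current standing (earlier first) (reversed rule for this group): Chaudhari (2007-10-13) before Tran (2011-06-13).
Order: Lindqvist, Halvorsen, Amari, Chaudhari, Tran.

Amari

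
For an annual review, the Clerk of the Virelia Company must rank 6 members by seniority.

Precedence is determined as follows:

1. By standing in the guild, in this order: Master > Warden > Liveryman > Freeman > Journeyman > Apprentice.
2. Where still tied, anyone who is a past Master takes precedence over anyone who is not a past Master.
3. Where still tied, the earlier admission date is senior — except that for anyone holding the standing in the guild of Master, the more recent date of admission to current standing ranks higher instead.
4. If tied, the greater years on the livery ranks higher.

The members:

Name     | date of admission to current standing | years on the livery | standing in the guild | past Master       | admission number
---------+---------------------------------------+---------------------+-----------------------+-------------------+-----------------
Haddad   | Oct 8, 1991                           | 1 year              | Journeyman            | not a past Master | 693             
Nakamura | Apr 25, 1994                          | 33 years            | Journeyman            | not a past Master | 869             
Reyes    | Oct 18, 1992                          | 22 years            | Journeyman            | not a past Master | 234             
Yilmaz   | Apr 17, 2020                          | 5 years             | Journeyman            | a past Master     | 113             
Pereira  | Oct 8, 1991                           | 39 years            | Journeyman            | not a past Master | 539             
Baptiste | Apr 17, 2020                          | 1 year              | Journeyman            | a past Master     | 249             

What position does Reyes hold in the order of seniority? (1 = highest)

By standing in the guild: Yilmaz, Baptiste, Pereira, Haddad, Reyes and Nakamura (Journeyman).
Among Yilmaz, Baptiste, Pereira, Haddad, Reyes and Nakamura, a past Master before not a past Master: Yilmaz and Baptiste (a past Master) before Pereira, Haddad, Reyes and Nakamura (not a past Master).
Yilmaz and Baptiste both have date of admission to current standing Apr 17, 2020, so the next rule applies.
Among Yilmaz and Baptiste, by years on the livery (higher first): Yilmaz (5 years) before Baptiste (1 year).
Among Pereira, Haddad, Reyes and Nakamura, by date of admission to current standing (earlier first): Pereira and Haddad (Oct 8, 1991) before Reyes (Oct 18, 1992) before Nakamura (Apr 25, 1994).
Among Pereira and Haddad, by years on the livery (higher first): Pereira (39 years) before Haddad (1 year).
Order: Yilmaz, Baptiste, Pereira, Haddad, Reyes, Nakamura. So position 5.

5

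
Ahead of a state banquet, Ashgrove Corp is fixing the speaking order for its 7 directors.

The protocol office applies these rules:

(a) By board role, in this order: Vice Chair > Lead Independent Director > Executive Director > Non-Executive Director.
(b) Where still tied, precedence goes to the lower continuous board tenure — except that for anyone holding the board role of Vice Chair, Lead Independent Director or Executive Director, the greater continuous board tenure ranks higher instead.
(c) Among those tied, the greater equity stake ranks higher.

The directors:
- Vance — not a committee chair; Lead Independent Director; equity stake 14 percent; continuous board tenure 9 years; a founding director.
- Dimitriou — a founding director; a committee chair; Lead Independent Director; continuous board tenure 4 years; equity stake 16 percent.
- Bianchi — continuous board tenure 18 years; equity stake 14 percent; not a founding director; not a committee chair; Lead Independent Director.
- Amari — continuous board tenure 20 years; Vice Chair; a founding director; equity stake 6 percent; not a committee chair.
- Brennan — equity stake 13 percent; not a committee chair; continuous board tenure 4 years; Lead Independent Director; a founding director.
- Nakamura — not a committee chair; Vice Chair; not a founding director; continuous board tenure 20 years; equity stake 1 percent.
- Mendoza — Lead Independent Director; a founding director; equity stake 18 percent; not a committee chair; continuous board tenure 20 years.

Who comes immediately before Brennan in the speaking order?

Dimitriou

By board role: Amari and Nakamura (Vice Chair); then Mendoza, Bianchi, Vance, Dimitriou and Brennan (Lead Independent Director).
Amari and Nakamura both have continuous board tenure 20 years, so the next rule applies.
Among Amari and Nakamura, by equity stake (higher first): Amari (6 percent) before Nakamura (1 percent).
Among Mendoza, Bianchi, Vance, Dimitriou and Brennan, by continuous board tenure (higher first) (reversed rule for this group): Mendoza (20 years) before Bianchi (18 years) before Vance (9 years) before Dimitriou and Brennan (4 years).
Among Dimitriou and Brennan, by equity stake (higher first): Dimitriou (16 percent) before Brennan (13 percent).
Order: Amari, Nakamura, Mendoza, Bianchi, Vance, Dimitriou, Brennan.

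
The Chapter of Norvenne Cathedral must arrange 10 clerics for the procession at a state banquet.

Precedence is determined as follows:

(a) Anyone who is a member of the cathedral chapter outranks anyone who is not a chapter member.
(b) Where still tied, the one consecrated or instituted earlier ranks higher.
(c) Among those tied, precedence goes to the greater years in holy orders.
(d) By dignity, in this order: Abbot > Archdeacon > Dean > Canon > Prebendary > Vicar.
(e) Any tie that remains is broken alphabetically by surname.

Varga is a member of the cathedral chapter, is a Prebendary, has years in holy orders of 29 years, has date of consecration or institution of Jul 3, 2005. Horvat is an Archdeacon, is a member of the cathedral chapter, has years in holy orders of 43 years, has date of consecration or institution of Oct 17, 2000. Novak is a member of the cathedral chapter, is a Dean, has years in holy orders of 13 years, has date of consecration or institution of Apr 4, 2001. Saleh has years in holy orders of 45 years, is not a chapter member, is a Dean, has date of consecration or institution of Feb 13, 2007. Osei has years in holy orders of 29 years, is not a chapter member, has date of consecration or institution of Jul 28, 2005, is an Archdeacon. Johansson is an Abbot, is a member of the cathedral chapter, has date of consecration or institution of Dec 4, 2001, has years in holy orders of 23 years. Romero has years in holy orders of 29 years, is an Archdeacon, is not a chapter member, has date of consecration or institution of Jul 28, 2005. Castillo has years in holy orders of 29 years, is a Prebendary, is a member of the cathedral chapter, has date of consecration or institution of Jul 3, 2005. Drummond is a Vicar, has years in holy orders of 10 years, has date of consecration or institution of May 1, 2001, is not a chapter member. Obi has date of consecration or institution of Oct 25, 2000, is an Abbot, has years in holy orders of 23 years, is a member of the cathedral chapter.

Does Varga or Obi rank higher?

Obi

By the first rule: Horvat, Obi, Novak, Johansson, Castillo and Varga (each a member of the cathedral chapter); then Drummond, Osei, Romero and Saleh (each not a chapter member).
Among Horvat, Obi, Novak, Johansson, Castillo and Varga, by date of consecration or institution (earlier first): Horvat (Oct 17, 2000) before Obi (Oct 25, 2000) before Novak (Apr 4, 2001) before Johansson (Dec 4, 2001) before Castillo and Varga (Jul 3, 2005).
Castillo and Varga both have years in holy orders 29 years, so the next rule applies.
Castillo and Varga are each Prebendary, so the next rule applies.
Among Castillo and Varga, alphabetically by surname: Castillo before Varga.
Among Drummond, Osei, Romero and Saleh, by date of consecration or institution (earlier first): Drummond (May 1, 2001) before Osei and Romero (Jul 28, 2005) before Saleh (Feb 13, 2007).
Osei and Romero both have years in holy orders 29 years, so the next rule applies.
Osei and Romero are each Archdeacon, so the next rule applies.
Among Osei and Romero, alphabetically by surname: Osei before Romero.
So Obi takes precedence.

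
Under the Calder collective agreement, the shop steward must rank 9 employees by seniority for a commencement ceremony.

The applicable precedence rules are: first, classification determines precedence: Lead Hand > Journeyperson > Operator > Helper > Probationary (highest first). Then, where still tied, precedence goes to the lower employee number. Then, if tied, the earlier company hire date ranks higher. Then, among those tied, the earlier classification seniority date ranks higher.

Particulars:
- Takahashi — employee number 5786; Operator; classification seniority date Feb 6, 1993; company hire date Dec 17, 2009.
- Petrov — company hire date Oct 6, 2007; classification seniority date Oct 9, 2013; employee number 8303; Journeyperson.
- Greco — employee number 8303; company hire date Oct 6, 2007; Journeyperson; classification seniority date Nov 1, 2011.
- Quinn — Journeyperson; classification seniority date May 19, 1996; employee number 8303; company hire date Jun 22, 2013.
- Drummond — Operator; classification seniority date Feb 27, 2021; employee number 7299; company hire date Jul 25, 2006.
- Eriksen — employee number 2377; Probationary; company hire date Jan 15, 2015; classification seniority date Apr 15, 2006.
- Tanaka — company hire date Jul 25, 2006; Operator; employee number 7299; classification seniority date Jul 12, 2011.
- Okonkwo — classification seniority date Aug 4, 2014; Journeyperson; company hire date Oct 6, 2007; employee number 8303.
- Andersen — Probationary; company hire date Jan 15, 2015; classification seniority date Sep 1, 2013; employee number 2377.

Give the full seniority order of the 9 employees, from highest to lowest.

By classification: Greco, Petrov, Okonkwo and Quinn (Journeyperson); then Takahashi, Tanaka and Drummond (Operator); then Eriksen and Andersen (Probationary).
Greco, Petrov, Okonkwo and Quinn all have employee number 8303, so the next rule applies.
Among Greco, Petrov, Okonkwo and Quinn, by company hire date (earlier first): Greco, Petrov and Okonkwo (Oct 6, 2007) before Quinn (Jun 22, 2013).
Among Greco, Petrov and Okonkwo, by classification seniority date (earlier first): Greco (Nov 1, 2011) before Petrov (Oct 9, 2013) before Okonkwo (Aug 4, 2014).
Among Takahashi, Tanaka and Drummond, by employee number (lower first): Takahashi (5786) before Tanaka and Drummond (7299).
Tanaka and Drummond both have company hire date Jul 25, 2006, so the next rule applies.
Among Tanaka and Drummond, by classification seniority date (earlier first): Tanaka (Jul 12, 2011) before Drummond (Feb 27, 2021).
Eriksen and Andersen both have employee number 2377, so the next rule applies.
Eriksen and Andersen both have company hire date Jan 15, 2015, so the next rule applies.
Among Eriksen and Andersen, by classification seniority date (earlier first): Eriksen (Apr 15, 2006) before Andersen (Sep 1, 2013).
Full order: Greco, Petrov, Okonkwo, Quinn, Takahashi, Tanaka, Drummond, Eriksen, Andersen.

Greco, Petrov, Okonkwo, Quinn, Takahashi, Tanaka, Drummond, Eriksen, Andersen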